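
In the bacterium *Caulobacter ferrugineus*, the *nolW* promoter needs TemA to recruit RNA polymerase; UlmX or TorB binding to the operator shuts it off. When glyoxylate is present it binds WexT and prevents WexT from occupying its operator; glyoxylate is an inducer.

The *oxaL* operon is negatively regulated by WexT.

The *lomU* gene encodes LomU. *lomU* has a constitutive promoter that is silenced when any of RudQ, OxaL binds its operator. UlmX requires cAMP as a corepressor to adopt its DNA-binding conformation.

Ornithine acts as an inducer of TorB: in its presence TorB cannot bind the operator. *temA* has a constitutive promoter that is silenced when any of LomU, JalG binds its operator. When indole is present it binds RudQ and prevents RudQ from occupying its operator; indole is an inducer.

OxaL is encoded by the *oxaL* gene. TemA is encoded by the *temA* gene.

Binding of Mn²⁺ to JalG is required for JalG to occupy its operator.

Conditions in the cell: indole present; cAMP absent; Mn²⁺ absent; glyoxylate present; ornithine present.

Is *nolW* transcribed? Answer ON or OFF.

ON

cAMP is absent, so UlmX is inactive.
Ornithine is present, so TorB is inactive.
Indole is present, so RudQ is inactive.
Glyoxylate is present, so WexT is inactive.
With no repressor bound, *oxaL* is transcribed.
So OxaL is produced and active.
With repressor OxaL bound, *lomU* is not transcribed.
So LomU is not produced.
Mn²⁺ is absent, so JalG is inactive.
With no repressor bound, *temA* is transcribed.
So TemA is produced and active.
No repressor is bound and TemA is active, so *nolW* is transcribed.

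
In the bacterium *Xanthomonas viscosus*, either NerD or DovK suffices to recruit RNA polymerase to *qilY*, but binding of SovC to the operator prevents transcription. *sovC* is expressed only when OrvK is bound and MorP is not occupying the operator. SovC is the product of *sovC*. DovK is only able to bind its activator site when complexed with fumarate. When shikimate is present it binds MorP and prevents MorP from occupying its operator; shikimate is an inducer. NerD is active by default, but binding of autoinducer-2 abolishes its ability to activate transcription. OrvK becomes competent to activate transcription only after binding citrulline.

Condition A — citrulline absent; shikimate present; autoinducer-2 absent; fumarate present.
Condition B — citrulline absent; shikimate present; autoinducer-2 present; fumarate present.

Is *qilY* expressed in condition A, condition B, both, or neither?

Condition A:
Citrulline is absent, so OrvK is inactive.
Shikimate is present, so MorP is inactive.
Required activator OrvK is absent, so *sovC* is not transcribed.
So SovC is not produced.
Autoinducer-2 is absent, so NerD is active.
Fumarate is present, so DovK is active.
Activator NerD is present, so *qilY* is transcribed.
→ *qilY* is ON in A.
Condition B:
Citrulline is absent, so OrvK is inactive.
Shikimate is present, so MorP is inactive.
Required activator OrvK is absent, so *sovC* is not transcribed.
So SovC is not produced.
Autoinducer-2 is present, so NerD is inactive.
Fumarate is present, so DovK is active.
Activator DovK is present, so *qilY* is transcribed.
→ *qilY* is ON in B.

both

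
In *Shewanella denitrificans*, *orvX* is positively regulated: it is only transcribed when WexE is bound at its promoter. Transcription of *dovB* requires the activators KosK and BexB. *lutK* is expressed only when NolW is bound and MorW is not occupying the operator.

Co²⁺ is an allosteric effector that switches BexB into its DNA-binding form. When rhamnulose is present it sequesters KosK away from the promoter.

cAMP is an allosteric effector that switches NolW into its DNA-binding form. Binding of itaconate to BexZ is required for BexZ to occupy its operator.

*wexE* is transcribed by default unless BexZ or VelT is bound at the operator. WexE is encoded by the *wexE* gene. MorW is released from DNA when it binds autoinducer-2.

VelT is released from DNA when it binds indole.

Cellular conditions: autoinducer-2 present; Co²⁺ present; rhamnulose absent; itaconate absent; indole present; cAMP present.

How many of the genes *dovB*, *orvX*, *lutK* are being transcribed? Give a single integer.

Rhamnulose is absent, so KosK is active.
Co²⁺ is present, so BexB is active.
No repressor is bound and KosK and BexB are active, so *dovB* is transcribed.
→ *dovB* is ON.
Itaconate is absent, so BexZ is inactive.
Indole is present, so VelT is inactive.
With no repressor bound, *wexE* is transcribed.
So WexE is produced and active.
No repressor is bound and WexE is active, so *orvX* is transcribed.
→ *orvX* is ON.
Autoinducer-2 is present, so MorW is inactive.
cAMP is present, so NolW is active.
No repressor is bound and NolW is active, so *lutK* is transcribed.
→ *lutK* is ON.
3 of the 3 genes are transcribed.

3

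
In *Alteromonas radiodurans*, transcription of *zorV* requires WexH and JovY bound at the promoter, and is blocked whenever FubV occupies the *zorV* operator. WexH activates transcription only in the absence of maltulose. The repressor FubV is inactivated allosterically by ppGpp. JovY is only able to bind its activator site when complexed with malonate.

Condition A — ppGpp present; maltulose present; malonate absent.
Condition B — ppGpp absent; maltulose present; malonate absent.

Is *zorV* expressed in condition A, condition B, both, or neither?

Condition A:
ppGpp is present, so FubV is inactive.
Maltulose is present, so WexH is inactive.
Malonate is absent, so JovY is inactive.
Required activator WexH is absent, so *zorV* is not transcribed.
→ *zorV* is OFF in A.
Condition B:
ppGpp is absent, so FubV is active.
Maltulose is present, so WexH is inactive.
Malonate is absent, so JovY is inactive.
With repressor FubV bound, *zorV* is not transcribed.
→ *zorV* is OFF in B.

neither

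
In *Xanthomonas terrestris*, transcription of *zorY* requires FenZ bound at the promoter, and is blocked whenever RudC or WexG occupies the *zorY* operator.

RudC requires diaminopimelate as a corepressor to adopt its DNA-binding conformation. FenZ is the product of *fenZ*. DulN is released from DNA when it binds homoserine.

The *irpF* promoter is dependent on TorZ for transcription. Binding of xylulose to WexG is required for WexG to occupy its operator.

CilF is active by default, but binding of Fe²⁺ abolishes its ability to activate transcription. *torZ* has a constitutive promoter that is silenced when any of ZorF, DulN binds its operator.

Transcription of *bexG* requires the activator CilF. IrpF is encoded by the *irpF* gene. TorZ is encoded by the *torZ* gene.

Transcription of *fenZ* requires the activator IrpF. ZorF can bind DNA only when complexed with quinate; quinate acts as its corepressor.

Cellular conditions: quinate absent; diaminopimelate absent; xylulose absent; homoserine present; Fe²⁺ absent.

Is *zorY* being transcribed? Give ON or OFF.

Diaminopimelate is absent, so RudC is inactive.
Quinate is absent, so ZorF is inactive.
Homoserine is present, so DulN is inactive.
With no repressor bound, *torZ* is transcribed.
So TorZ is produced and active.
No repressor is bound and TorZ is active, so *irpF* is transcribed.
So IrpF is produced and active.
No repressor is bound and IrpF is active, so *fenZ* is transcribed.
So FenZ is produced and active.
Xylulose is absent, so WexG is inactive.
No repressor is bound and FenZ is active, so *zorY* is transcribed.

ON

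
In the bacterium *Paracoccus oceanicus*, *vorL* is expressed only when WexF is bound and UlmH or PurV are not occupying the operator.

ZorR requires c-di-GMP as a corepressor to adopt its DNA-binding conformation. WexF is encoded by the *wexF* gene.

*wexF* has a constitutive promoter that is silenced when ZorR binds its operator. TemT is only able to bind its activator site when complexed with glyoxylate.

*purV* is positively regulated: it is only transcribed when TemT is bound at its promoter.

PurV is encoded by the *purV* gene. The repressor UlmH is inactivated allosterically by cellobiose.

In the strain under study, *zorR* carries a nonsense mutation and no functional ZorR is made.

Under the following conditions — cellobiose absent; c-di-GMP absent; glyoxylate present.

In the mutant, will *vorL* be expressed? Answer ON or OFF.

OFF

Cellobiose is absent, so UlmH is active.
Glyoxylate is present, so TemT is active.
No repressor is bound and TemT is active, so *purV* is transcribed.
So PurV is produced and active.
ZorR is non-functional in this strain, so it has no effect.
With no repressor bound, *wexF* is transcribed.
So WexF is produced and active.
With repressor UlmH bound, *vorL* is not transcribed.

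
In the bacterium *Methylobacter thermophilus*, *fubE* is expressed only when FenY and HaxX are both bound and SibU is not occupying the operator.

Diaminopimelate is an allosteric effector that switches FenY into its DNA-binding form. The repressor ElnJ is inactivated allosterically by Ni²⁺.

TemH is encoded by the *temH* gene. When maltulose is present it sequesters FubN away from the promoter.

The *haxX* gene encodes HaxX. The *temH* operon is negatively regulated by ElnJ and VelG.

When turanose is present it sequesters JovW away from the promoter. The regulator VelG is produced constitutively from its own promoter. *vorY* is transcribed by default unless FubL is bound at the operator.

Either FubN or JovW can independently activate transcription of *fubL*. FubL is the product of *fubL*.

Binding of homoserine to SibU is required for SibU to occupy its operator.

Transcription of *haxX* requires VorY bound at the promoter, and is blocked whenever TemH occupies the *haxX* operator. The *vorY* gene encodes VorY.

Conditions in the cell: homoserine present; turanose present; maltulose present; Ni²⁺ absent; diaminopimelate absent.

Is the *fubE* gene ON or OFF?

OFF

Homoserine is present, so SibU is active.
Diaminopimelate is absent, so FenY is inactive.
Ni²⁺ is absent, so ElnJ is active.
VelG is produced constitutively and is active.
With repressor ElnJ bound, *temH* is not transcribed.
So TemH is not produced.
Maltulose is present, so FubN is inactive.
Turanose is present, so JovW is inactive.
No activator is available at the *fubL* promoter, so *fubL* is not transcribed.
So FubL is not produced.
With no repressor bound, *vorY* is transcribed.
So VorY is produced and active.
No repressor is bound and VorY is active, so *haxX* is transcribed.
So HaxX is produced and active.
With repressor SibU bound, *fubE* is not transcribed.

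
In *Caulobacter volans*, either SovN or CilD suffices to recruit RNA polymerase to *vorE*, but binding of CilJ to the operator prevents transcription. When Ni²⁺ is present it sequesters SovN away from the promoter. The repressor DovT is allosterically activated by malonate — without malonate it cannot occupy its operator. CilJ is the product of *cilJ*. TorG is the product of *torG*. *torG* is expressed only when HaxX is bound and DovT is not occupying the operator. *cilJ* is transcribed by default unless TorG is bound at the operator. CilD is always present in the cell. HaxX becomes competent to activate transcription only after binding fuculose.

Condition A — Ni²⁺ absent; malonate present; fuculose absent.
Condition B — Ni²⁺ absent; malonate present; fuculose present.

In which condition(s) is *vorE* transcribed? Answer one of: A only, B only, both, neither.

neither

Condition A:
Ni²⁺ is absent, so SovN is active.
Malonate is present, so DovT is active.
Fuculose is absent, so HaxX is inactive.
With repressor DovT bound, *torG* is not transcribed.
So TorG is not produced.
With no repressor bound, *cilJ* is transcribed.
So CilJ is produced and active.
CilD is produced constitutively and is active.
With repressor CilJ bound, *vorE* is not transcribed.
→ *vorE* is OFF in A.
Condition B:
Ni²⁺ is absent, so SovN is active.
Malonate is present, so DovT is active.
Fuculose is present, so HaxX is active.
With repressor DovT bound, *torG* is not transcribed.
So TorG is not produced.
With no repressor bound, *cilJ* is transcribed.
So CilJ is produced and active.
CilD is produced constitutively and is active.
With repressor CilJ bound, *vorE* is not transcribed.
→ *vorE* is OFF in B.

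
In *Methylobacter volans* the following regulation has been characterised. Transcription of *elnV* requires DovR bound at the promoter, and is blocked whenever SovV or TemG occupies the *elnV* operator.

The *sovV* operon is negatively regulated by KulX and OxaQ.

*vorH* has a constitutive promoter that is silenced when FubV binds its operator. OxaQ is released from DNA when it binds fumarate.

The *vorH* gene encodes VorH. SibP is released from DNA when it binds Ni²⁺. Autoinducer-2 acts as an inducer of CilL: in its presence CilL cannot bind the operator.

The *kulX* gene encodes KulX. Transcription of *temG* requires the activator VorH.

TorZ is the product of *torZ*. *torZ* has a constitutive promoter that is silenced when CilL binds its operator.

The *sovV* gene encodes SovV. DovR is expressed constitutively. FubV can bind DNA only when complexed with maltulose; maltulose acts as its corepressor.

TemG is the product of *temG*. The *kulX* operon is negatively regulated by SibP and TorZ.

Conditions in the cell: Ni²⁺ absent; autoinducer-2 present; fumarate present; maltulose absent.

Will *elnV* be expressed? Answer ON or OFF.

Ni²⁺ is absent, so SibP is active.
Autoinducer-2 is present, so CilL is inactive.
With no repressor bound, *torZ* is transcribed.
So TorZ is produced and active.
With repressor SibP bound, *kulX* is not transcribed.
So KulX is not produced.
Fumarate is present, so OxaQ is inactive.
With no repressor bound, *sovV* is transcribed.
So SovV is produced and active.
Maltulose is absent, so FubV is inactive.
With no repressor bound, *vorH* is transcribed.
So VorH is produced and active.
No repressor is bound and VorH is active, so *temG* is transcribed.
So TemG is produced and active.
DovR is produced constitutively and is active.
With repressor SovV bound, *elnV* is not transcribed.

OFF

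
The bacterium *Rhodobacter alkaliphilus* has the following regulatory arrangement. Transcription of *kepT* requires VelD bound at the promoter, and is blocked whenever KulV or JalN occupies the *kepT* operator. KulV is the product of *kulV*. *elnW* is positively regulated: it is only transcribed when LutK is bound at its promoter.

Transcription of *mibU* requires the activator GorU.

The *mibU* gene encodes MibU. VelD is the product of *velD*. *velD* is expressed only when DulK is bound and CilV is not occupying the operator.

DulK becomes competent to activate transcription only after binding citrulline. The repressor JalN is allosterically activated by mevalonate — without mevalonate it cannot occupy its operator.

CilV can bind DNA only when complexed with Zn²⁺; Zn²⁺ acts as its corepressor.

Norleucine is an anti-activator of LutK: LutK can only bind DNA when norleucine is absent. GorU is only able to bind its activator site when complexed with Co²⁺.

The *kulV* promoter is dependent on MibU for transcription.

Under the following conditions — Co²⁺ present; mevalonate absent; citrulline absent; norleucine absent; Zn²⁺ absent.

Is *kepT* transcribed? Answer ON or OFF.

OFF

Co²⁺ is present, so GorU is active.
No repressor is bound and GorU is active, so *mibU* is transcribed.
So MibU is produced and active.
No repressor is bound and MibU is active, so *kulV* is transcribed.
So KulV is produced and active.
Citrulline is absent, so DulK is inactive.
Zn²⁺ is absent, so CilV is inactive.
Required activator DulK is absent, so *velD* is not transcribed.
So VelD is not produced.
Mevalonate is absent, so JalN is inactive.
With repressor KulV bound, *kepT* is not transcribed.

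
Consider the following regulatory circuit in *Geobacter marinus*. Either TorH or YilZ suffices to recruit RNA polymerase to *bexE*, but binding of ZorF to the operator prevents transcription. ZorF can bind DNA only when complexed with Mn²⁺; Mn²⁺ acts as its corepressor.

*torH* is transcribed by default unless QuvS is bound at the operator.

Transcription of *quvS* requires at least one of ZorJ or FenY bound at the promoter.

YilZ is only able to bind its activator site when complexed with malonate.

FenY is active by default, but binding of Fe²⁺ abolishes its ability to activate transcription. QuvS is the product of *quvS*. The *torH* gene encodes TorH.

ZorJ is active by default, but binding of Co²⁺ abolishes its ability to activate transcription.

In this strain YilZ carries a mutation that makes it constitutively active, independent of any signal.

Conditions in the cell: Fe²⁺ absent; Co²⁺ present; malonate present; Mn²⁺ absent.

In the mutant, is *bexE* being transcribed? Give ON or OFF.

Co²⁺ is present, so ZorJ is inactive.
Fe²⁺ is absent, so FenY is active.
Activator FenY is present, so *quvS* is transcribed.
So QuvS is produced and active.
With repressor QuvS bound, *torH* is not transcribed.
So TorH is not produced.
Mn²⁺ is absent, so ZorF is inactive.
YilZ is constitutively active in this strain.
Activator YilZ is present, so *bexE* is transcribed.

ON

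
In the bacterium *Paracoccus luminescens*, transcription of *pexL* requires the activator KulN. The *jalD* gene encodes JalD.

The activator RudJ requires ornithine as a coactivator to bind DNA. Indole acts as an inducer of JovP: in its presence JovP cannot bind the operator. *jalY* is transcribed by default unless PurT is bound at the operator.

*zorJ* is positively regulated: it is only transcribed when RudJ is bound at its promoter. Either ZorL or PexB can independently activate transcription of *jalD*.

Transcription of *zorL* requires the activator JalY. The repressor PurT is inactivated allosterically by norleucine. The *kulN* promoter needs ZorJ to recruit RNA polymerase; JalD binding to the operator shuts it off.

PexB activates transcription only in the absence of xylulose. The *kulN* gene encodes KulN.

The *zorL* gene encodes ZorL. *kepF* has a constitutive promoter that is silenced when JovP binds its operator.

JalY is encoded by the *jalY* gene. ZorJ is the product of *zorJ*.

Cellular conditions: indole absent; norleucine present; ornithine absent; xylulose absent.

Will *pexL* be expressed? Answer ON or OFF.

OFF

Norleucine is present, so PurT is inactive.
With no repressor bound, *jalY* is transcribed.
So JalY is produced and active.
No repressor is bound and JalY is active, so *zorL* is transcribed.
So ZorL is produced and active.
Xylulose is absent, so PexB is active.
Activator ZorL is present, so *jalD* is transcribed.
So JalD is produced and active.
Ornithine is absent, so RudJ is inactive.
Required activator RudJ is absent, so *zorJ* is not transcribed.
So ZorJ is not produced.
With repressor JalD bound, *kulN* is not transcribed.
So KulN is not produced.
Required activator KulN is absent, so *pexL* is not transcribed.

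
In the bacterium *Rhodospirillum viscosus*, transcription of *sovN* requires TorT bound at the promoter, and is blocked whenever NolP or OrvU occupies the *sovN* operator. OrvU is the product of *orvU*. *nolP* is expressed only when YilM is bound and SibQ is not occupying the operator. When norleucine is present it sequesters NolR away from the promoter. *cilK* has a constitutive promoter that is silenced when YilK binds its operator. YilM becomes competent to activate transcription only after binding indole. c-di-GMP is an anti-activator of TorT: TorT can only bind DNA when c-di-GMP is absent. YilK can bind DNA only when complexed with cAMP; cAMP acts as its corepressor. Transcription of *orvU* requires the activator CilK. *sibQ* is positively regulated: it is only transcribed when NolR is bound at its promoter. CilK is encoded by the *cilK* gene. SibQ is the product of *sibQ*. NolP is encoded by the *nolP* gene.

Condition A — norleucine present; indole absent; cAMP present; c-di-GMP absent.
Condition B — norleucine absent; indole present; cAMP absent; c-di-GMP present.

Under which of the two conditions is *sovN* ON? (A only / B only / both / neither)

A only

Condition A:
Norleucine is present, so NolR is inactive.
Required activator NolR is absent, so *sibQ* is not transcribed.
So SibQ is not produced.
Indole is absent, so YilM is inactive.
Required activator YilM is absent, so *nolP* is not transcribed.
So NolP is not produced.
cAMP is present, so YilK is active.
With repressor YilK bound, *cilK* is not transcribed.
So CilK is not produced.
Required activator CilK is absent, so *orvU* is not transcribed.
So OrvU is not produced.
c-di-GMP is absent, so TorT is active.
No repressor is bound and TorT is active, so *sovN* is transcribed.
→ *sovN* is ON in A.
Condition B:
Norleucine is absent, so NolR is active.
No repressor is bound and NolR is active, so *sibQ* is transcribed.
So SibQ is produced and active.
Indole is present, so YilM is active.
With repressor SibQ bound, *nolP* is not transcribed.
So NolP is not produced.
cAMP is absent, so YilK is inactive.
With no repressor bound, *cilK* is transcribed.
So CilK is produced and active.
No repressor is bound and CilK is active, so *orvU* is transcribed.
So OrvU is produced and active.
c-di-GMP is present, so TorT is inactive.
With repressor OrvU bound, *sovN* is not transcribed.
→ *sovN* is OFF in B.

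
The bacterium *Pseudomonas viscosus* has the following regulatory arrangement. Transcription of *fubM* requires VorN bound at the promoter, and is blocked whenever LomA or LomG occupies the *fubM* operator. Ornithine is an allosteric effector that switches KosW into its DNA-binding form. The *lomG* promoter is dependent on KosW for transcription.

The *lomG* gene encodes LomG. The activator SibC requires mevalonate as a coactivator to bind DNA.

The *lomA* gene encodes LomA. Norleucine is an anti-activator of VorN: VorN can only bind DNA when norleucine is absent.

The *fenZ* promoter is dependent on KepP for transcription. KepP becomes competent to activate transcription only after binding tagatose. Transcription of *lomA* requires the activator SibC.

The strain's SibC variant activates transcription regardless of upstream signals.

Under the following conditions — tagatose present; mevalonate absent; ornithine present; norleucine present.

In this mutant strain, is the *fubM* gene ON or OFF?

SibC is constitutively active in this strain.
No repressor is bound and SibC is active, so *lomA* is transcribed.
So LomA is produced and active.
Norleucine is present, so VorN is inactive.
Ornithine is present, so KosW is active.
No repressor is bound and KosW is active, so *lomG* is transcribed.
So LomG is produced and active.
With repressor LomA bound, *fubM* is not transcribed.

OFF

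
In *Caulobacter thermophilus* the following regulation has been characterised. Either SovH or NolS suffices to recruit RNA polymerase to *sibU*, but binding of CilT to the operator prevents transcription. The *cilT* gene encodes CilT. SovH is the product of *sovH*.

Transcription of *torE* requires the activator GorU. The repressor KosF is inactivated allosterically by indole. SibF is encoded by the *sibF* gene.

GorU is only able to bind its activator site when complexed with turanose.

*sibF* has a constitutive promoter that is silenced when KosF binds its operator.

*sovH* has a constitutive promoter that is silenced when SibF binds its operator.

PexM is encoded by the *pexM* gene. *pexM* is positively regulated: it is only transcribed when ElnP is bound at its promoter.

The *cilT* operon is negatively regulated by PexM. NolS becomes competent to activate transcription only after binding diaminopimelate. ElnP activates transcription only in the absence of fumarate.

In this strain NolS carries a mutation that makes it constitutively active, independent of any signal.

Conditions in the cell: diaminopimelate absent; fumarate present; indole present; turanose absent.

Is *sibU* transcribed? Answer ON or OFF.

Indole is present, so KosF is inactive.
With no repressor bound, *sibF* is transcribed.
So SibF is produced and active.
With repressor SibF bound, *sovH* is not transcribed.
So SovH is not produced.
NolS is constitutively active in this strain.
Fumarate is present, so ElnP is inactive.
Required activator ElnP is absent, so *pexM* is not transcribed.
So PexM is not produced.
With no repressor bound, *cilT* is transcribed.
So CilT is produced and active.
With repressor CilT bound, *sibU* is not transcribed.

OFF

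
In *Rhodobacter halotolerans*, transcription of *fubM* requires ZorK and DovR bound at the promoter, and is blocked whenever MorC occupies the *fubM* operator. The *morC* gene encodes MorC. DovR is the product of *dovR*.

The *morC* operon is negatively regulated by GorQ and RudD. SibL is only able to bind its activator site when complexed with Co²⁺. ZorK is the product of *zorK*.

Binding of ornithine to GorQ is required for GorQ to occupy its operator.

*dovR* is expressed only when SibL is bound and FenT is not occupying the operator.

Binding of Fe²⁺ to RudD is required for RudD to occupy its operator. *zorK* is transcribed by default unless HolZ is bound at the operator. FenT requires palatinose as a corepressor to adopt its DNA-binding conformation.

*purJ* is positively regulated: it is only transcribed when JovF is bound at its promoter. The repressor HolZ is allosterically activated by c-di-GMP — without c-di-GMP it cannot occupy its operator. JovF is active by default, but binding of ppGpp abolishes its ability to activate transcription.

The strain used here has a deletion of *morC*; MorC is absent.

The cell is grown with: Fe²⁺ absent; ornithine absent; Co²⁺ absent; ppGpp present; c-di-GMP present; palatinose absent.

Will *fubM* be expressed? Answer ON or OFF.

MorC is non-functional in this strain, so it has no effect.
c-di-GMP is present, so HolZ is active.
With repressor HolZ bound, *zorK* is not transcribed.
So ZorK is not produced.
Co²⁺ is absent, so SibL is inactive.
Palatinose is absent, so FenT is inactive.
Required activator SibL is absent, so *dovR* is not transcribed.
So DovR is not produced.
Required activator ZorK is absent, so *fubM* is not transcribed.

OFF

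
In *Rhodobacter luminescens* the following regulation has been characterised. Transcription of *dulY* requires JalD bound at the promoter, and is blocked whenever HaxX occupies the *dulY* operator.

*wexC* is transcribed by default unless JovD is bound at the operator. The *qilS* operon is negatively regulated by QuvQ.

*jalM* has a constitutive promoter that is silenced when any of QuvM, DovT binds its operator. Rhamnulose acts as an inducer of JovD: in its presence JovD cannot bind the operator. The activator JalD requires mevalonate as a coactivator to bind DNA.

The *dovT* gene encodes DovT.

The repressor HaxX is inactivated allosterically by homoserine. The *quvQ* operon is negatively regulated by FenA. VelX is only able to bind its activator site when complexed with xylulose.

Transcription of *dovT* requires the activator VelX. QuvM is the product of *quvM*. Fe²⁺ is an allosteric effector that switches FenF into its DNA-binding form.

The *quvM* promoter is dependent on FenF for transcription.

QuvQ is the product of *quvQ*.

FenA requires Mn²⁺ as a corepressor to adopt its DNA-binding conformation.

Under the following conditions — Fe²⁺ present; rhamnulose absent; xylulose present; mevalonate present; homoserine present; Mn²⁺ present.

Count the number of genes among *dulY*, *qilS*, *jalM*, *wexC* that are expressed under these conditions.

2

Homoserine is present, so HaxX is inactive.
Mevalonate is present, so JalD is active.
No repressor is bound and JalD is active, so *dulY* is transcribed.
→ *dulY* is ON.
Mn²⁺ is present, so FenA is active.
With repressor FenA bound, *quvQ* is not transcribed.
So QuvQ is not produced.
With no repressor bound, *qilS* is transcribed.
→ *qilS* is ON.
Fe²⁺ is present, so FenF is active.
No repressor is bound and FenF is active, so *quvM* is transcribed.
So QuvM is produced and active.
Xylulose is present, so VelX is active.
No repressor is bound and VelX is active, so *dovT* is transcribed.
So DovT is produced and active.
With repressor QuvM bound, *jalM* is not transcribed.
→ *jalM* is OFF.
Rhamnulose is absent, so JovD is active.
With repressor JovD bound, *wexC* is not transcribed.
→ *wexC* is OFF.
2 of the 4 genes are transcribed.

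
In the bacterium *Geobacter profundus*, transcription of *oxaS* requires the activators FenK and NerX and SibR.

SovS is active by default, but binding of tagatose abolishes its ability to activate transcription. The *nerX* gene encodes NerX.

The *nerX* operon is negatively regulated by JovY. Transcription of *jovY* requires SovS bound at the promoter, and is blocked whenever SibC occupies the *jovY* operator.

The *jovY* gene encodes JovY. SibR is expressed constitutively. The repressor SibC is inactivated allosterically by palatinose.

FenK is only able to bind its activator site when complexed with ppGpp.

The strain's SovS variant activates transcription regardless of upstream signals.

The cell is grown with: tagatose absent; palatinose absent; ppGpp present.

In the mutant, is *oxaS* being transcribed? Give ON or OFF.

ON

ppGpp is present, so FenK is active.
SovS is constitutively active in this strain.
Palatinose is absent, so SibC is active.
With repressor SibC bound, *jovY* is not transcribed.
So JovY is not produced.
With no repressor bound, *nerX* is transcribed.
So NerX is produced and active.
SibR is produced constitutively and is active.
No repressor is bound and FenK and NerX and SibR are active, so *oxaS* is transcribed.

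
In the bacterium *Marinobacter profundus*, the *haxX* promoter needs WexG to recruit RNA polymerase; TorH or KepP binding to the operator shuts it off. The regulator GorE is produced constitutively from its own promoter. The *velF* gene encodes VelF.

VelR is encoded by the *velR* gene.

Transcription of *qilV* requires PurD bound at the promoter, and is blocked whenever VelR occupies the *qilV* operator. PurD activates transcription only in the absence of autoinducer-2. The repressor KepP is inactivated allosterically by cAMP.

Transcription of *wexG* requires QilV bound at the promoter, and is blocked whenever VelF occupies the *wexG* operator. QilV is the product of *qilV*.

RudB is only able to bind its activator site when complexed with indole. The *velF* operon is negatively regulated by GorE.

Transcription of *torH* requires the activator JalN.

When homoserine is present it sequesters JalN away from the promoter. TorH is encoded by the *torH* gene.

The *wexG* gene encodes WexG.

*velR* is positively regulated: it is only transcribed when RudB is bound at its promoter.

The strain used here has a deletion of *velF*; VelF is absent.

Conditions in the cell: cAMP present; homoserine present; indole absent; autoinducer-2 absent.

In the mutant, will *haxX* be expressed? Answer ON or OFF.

Homoserine is present, so JalN is inactive.
Required activator JalN is absent, so *torH* is not transcribed.
So TorH is not produced.
Autoinducer-2 is absent, so PurD is active.
Indole is absent, so RudB is inactive.
Required activator RudB is absent, so *velR* is not transcribed.
So VelR is not produced.
No repressor is bound and PurD is active, so *qilV* is transcribed.
So QilV is produced and active.
VelF is non-functional in this strain, so it has no effect.
No repressor is bound and QilV is active, so *wexG* is transcribed.
So WexG is produced and active.
cAMP is present, so KepP is inactive.
No repressor is bound and WexG is active, so *haxX* is transcribed.

ON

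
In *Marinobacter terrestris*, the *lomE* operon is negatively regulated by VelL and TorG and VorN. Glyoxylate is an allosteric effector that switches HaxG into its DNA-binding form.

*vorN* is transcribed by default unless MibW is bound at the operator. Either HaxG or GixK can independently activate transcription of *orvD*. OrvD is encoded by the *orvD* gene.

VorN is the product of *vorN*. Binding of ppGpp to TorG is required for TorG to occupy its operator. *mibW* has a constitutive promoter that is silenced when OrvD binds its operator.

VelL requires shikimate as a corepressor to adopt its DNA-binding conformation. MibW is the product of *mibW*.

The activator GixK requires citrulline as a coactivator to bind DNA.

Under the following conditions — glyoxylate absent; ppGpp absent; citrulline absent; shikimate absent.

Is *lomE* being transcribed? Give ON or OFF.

Shikimate is absent, so VelL is inactive.
ppGpp is absent, so TorG is inactive.
Glyoxylate is absent, so HaxG is inactive.
Citrulline is absent, so GixK is inactive.
No activator is available at the *orvD* promoter, so *orvD* is not transcribed.
So OrvD is not produced.
With no repressor bound, *mibW* is transcribed.
So MibW is produced and active.
With repressor MibW bound, *vorN* is not transcribed.
So VorN is not produced.
With no repressor bound, *lomE* is transcribed.

ON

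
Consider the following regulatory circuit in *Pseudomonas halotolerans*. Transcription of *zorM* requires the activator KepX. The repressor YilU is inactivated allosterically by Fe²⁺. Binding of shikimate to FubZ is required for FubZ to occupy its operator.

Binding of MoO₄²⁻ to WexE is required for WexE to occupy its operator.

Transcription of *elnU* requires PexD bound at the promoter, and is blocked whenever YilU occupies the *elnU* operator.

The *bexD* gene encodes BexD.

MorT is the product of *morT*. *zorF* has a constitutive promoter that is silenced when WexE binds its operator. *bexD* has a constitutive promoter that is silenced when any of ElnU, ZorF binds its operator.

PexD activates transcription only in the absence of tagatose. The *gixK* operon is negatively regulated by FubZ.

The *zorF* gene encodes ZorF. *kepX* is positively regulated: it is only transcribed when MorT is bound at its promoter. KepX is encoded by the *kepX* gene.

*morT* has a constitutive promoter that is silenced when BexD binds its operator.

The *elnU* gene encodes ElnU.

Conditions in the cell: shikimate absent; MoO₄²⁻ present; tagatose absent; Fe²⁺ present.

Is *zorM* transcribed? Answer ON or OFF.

Fe²⁺ is present, so YilU is inactive.
Tagatose is absent, so PexD is active.
No repressor is bound and PexD is active, so *elnU* is transcribed.
So ElnU is produced and active.
MoO₄²⁻ is present, so WexE is active.
With repressor WexE bound, *zorF* is not transcribed.
So ZorF is not produced.
With repressor ElnU bound, *bexD* is not transcribed.
So BexD is not produced.
With no repressor bound, *morT* is transcribed.
So MorT is produced and active.
No repressor is bound and MorT is active, so *kepX* is transcribed.
So KepX is produced and active.
No repressor is bound and KepX is active, so *zorM* is transcribed.

ON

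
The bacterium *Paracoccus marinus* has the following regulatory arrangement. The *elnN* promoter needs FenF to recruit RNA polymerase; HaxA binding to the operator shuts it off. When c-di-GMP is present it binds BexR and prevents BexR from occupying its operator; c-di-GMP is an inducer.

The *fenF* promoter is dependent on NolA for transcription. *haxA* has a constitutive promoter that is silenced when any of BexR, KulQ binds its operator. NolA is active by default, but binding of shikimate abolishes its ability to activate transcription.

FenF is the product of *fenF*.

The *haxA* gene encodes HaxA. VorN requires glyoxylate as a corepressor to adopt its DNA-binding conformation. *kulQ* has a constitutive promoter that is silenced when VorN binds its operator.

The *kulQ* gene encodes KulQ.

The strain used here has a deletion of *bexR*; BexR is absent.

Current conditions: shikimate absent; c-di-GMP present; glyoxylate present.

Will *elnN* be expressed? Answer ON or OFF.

Shikimate is absent, so NolA is active.
No repressor is bound and NolA is active, so *fenF* is transcribed.
So FenF is produced and active.
BexR is non-functional in this strain, so it has no effect.
Glyoxylate is present, so VorN is active.
With repressor VorN bound, *kulQ* is not transcribed.
So KulQ is not produced.
With no repressor bound, *haxA* is transcribed.
So HaxA is produced and active.
With repressor HaxA bound, *elnN* is not transcribed.

OFF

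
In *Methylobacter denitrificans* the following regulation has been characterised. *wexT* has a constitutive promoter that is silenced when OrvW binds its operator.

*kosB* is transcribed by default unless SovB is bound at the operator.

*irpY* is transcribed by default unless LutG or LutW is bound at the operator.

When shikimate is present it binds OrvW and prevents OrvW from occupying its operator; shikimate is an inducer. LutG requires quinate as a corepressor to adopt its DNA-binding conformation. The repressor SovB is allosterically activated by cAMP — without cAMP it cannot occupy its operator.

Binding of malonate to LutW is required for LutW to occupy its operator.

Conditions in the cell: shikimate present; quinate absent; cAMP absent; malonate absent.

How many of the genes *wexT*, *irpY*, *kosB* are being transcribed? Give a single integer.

Shikimate is present, so OrvW is inactive.
With no repressor bound, *wexT* is transcribed.
→ *wexT* is ON.
Quinate is absent, so LutG is inactive.
Malonate is absent, so LutW is inactive.
With no repressor bound, *irpY* is transcribed.
→ *irpY* is ON.
cAMP is absent, so SovB is inactive.
With no repressor bound, *kosB* is transcribed.
→ *kosB* is ON.
3 of the 3 genes are transcribed.

3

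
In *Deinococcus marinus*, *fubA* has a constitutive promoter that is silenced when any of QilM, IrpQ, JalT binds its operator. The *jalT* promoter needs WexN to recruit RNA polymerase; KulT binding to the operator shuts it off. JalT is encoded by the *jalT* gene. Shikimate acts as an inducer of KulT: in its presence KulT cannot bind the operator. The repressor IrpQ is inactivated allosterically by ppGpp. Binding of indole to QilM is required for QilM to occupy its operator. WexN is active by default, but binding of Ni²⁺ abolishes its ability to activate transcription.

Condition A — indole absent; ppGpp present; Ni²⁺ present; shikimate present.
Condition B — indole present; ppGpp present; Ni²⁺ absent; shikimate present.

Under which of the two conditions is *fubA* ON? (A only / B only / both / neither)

A only

Condition A:
Indole is absent, so QilM is inactive.
ppGpp is present, so IrpQ is inactive.
Ni²⁺ is present, so WexN is inactive.
Shikimate is present, so KulT is inactive.
Required activator WexN is absent, so *jalT* is not transcribed.
So JalT is not produced.
With no repressor bound, *fubA* is transcribed.
→ *fubA* is ON in A.
Condition B:
Indole is present, so QilM is active.
ppGpp is present, so IrpQ is inactive.
Ni²⁺ is absent, so WexN is active.
Shikimate is present, so KulT is inactive.
No repressor is bound and WexN is active, so *jalT* is transcribed.
So JalT is produced and active.
With repressor QilM bound, *fubA* is not transcribed.
→ *fubA* is OFF in B.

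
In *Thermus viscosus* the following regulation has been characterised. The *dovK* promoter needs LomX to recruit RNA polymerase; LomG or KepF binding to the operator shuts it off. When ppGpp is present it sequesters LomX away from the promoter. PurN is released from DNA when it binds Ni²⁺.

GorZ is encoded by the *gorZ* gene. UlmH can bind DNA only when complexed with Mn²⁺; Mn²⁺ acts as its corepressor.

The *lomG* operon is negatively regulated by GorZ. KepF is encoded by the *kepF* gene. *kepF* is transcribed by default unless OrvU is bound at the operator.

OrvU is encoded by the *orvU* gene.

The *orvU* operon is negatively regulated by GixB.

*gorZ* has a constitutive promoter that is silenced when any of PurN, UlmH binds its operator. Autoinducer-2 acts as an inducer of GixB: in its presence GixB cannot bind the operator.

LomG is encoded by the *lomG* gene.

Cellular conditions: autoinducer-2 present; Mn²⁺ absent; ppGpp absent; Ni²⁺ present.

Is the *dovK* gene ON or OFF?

Ni²⁺ is present, so PurN is inactive.
Mn²⁺ is absent, so UlmH is inactive.
With no repressor bound, *gorZ* is transcribed.
So GorZ is produced and active.
With repressor GorZ bound, *lomG* is not transcribed.
So LomG is not produced.
Autoinducer-2 is present, so GixB is inactive.
With no repressor bound, *orvU* is transcribed.
So OrvU is produced and active.
With repressor OrvU bound, *kepF* is not transcribed.
So KepF is not produced.
ppGpp is absent, so LomX is active.
No repressor is bound and LomX is active, so *dovK* is transcribed.

ON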